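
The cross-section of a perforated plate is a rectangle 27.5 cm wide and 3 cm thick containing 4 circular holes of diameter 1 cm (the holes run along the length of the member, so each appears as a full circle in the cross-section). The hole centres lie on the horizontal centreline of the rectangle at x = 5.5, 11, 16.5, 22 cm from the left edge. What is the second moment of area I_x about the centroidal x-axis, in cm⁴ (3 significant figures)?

I_x ≈ 61.7 cm⁴

Decompose the section into non-overlapping parts with the origin at the bottom-left of its bounding rectangle.
Plate: 27.5 × 3, A = 82.5 cm², y = 1.5 cm, Ī = 61.875 cm⁴.
Hole 1 (subtracted): ⌀1, A = 0.7854 cm², y = 1.5 cm, Ī = 0.049087 cm⁴.
Hole 2 (subtracted): ⌀1, A = 0.7854 cm², y = 1.5 cm, Ī = 0.049087 cm⁴.
Hole 3 (subtracted): ⌀1, A = 0.7854 cm², y = 1.5 cm, Ī = 0.049087 cm⁴.
Hole 4 (subtracted): ⌀1, A = 0.7854 cm², y = 1.5 cm, Ī = 0.049087 cm⁴.
By symmetry the centroid is at mid-height, ȳ = 1.5 cm.
All pieces are centred on the centroidal x-axis, so I = ΣĪ (holes subtracted) = 61.679 cm⁴.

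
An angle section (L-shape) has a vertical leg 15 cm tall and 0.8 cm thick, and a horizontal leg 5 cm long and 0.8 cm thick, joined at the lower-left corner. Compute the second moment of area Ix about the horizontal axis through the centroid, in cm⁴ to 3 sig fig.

Ix ≈ 358 cm⁴

Decompose the section into non-overlapping parts with the origin at the bottom-left of its bounding rectangle.
Vertical leg: 0.8 × 15, A = 12 cm², y = 7.5 cm, Ī = 225 cm⁴.
Horizontal leg (remainder): 4.2 × 0.8, A = 3.36 cm², y = 0.4 cm, Ī = 0.1792 cm⁴.
Centroid: ȳ = ΣA·y / ΣA = 5.9469 cm.
Transfer each piece to the horizontal axis through the centroid using Ī + A·d² with d = y − 5.9469:
  vertical leg: d = 1.5531 cm → contributes +253.95 cm⁴
  horizontal leg (remainder): d = -5.5469 cm → contributes +103.56 cm⁴
Total I = 357.51 cm⁴.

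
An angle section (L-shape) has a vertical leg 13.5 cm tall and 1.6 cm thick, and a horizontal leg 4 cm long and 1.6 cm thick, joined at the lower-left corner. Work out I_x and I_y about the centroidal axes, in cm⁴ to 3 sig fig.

Treat the section as a set of non-overlapping primitives; coordinates are from the bounding-box lower-left.
Vertical leg: 1.6 × 13.5, A = 21.6 cm², y = 6.75 cm, Ī = 328.05 cm⁴.
Horizontal leg (remainder): 2.4 × 1.6, A = 3.84 cm², y = 0.8 cm, Ī = 0.8192 cm⁴.
Centroid: ȳ = ΣA·y / ΣA = 5.8519 cm.
Transfer each piece to the centroidal x-axis using Ī + A·d² with d = y − 5.8519:
  vertical leg: d = 0.89811 cm → contributes +345.47 cm⁴
  horizontal leg (remainder): d = -5.0519 cm → contributes +98.822 cm⁴
Total I = 444.29 cm⁴.
For the y-axis: x̄ = 1.1019 cm.
Repeating about the centroidal y-axis gives I_y = 19.493 cm⁴.

I_x ≈ 444 cm⁴, I_y ≈ 19.5 cm⁴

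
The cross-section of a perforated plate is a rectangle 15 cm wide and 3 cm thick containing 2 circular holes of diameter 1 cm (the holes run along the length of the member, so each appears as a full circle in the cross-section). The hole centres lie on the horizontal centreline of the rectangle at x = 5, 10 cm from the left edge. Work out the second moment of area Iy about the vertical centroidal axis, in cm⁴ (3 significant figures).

Iy ≈ 834 cm⁴

Treat the section as a set of non-overlapping primitives; coordinates are from the bounding-box lower-left.
Plate: 15 × 3, A = 45 cm², x = 7.5 cm, Ī = 843.75 cm⁴.
Hole 1 (subtracted): ⌀1, A = 0.7854 cm², x = 5 cm, Ī = 0.049087 cm⁴.
Hole 2 (subtracted): ⌀1, A = 0.7854 cm², x = 10 cm, Ī = 0.049087 cm⁴.
By symmetry the centroid is at mid-width, x̄ = 7.5 cm.
Transfer each piece to the vertical centroidal axis using Ī + A·d² with d = x − 7.5:
  plate: d = 0 cm → contributes +843.75 cm⁴
  hole 1: d = -2.5 cm → contributes −4.9578 cm⁴
  hole 2: d = 2.5 cm → contributes −4.9578 cm⁴
Total I = 833.83 cm⁴.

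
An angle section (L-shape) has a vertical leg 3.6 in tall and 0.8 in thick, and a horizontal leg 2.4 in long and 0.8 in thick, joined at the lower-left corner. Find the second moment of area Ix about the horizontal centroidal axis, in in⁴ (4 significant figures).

Break the section into simple shapes (no overlaps), measuring from the bottom-left corner of the bounding box.
Vertical leg: 0.8 × 3.6, A = 2.88 in², y = 1.8 in, Ī = 3.1104 in⁴.
Horizontal leg (remainder): 1.6 × 0.8, A = 1.28 in², y = 0.4 in, Ī = 0.0682667 in⁴.
Centroid: ȳ = ΣA·y / ΣA = 1.36923 in.
Transfer each piece to the horizontal centroidal axis using Ī + A·d² with d = y − 1.36923:
  vertical leg: d = 0.430769 in → contributes +3.64482 in⁴
  horizontal leg (remainder): d = -0.969231 in → contributes +1.27071 in⁴
Total I = 4.91553 in⁴.

Ix ≈ 4.916 in⁴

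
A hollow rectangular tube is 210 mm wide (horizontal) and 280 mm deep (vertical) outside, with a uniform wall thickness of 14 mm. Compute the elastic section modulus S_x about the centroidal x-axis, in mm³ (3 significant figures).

Decompose the section into non-overlapping parts with the origin at the bottom-left of its bounding rectangle.
Outer rectangle: 210 × 280, A = 58 800 mm², y = 140 mm, Ī = 384 160 000 mm⁴.
Inner void (subtracted): 182 × 252, A = 45 864 mm², y = 140 mm, Ī = 242 712 288 mm⁴.
By symmetry the centroid is at mid-height, ȳ = 140 mm.
All pieces are centred on the centroidal x-axis, so I = ΣĪ (holes subtracted) = 141 447 712 mm⁴.
Extreme fibre distance c = 140 mm; S = I/c = 1 010 341 mm³.

S_x ≈ 1.01 × 10⁶ mm³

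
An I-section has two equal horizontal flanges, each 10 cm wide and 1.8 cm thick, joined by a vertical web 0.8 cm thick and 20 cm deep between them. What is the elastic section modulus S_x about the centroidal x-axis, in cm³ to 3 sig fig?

Break the section into simple shapes (no overlaps), measuring from the bottom-left corner of the bounding box.
Bottom flange: 10 × 1.8, A = 18 cm², y = 0.9 cm, Ī = 4.86 cm⁴.
Web: 0.8 × 20, A = 16 cm², y = 11.8 cm, Ī = 533.33 cm⁴.
Top flange: 10 × 1.8, A = 18 cm², y = 22.7 cm, Ī = 4.86 cm⁴.
By symmetry the centroid is at mid-height, ȳ = 11.8 cm.
Transfer each piece to the centroidal x-axis using Ī + A·d² with d = y − 11.8:
  bottom flange: d = -10.9 cm → contributes +2143.4 cm⁴
  web: d = 0 cm → contributes +533.33 cm⁴
  top flange: d = 10.9 cm → contributes +2143.4 cm⁴
Total I = 4820.2 cm⁴.
Extreme fibre distance c = 11.8 cm; S = I/c = 408.49 cm³.

S_x ≈ 408 cm³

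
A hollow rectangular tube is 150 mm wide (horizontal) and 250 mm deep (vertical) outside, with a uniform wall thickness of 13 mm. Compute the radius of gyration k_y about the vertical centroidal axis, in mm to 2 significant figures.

Break the section into simple shapes (no overlaps), measuring from the bottom-left corner of the bounding box.
Outer rectangle: 150 × 250, A = 37 500 mm², x = 75 mm, Ī = 70 312 500 mm⁴.
Inner void (subtracted): 124 × 224, A = 27 776 mm², x = 75 mm, Ī = 35 590 315 mm⁴.
By symmetry the centroid is at mid-width, x̄ = 75 mm.
All pieces are centred on the vertical centroidal axis, so I = ΣĪ (holes subtracted) = 34 722 185 mm⁴.
Radius of gyration: k = √(I/A) = √(34 722 185 / 9 724) = 59.76 mm.

k_y ≈ 60 mm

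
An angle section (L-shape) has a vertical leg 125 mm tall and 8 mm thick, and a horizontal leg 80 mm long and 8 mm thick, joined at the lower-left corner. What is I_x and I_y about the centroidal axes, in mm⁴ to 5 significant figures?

I_x ≈ 2.5559 × 10⁶ mm⁴, I_y ≈ 8.3894 × 10⁵ mm⁴

Split into non-overlapping primitives; take the origin at the lower-left of the bounding box.
Vertical leg: 8 × 125, A = 1 000 mm², y = 62.5 mm, Ī = 1 302 083 mm⁴.
Horizontal leg (remainder): 72 × 8, A = 576 mm², y = 4 mm, Ī = 3 072 mm⁴.
Centroid: ȳ = ΣA·y / ΣA = 41.11929 mm.
Transfer each piece to the centroidal x-axis using Ī + A·d² with d = y − 41.11929:
  vertical leg: d = 21.38071 mm → contributes +1 759 218 mm⁴
  horizontal leg (remainder): d = -37.11929 mm → contributes +796708.8 mm⁴
Total I = 2 555 927 mm⁴.
For the y-axis: x̄ = 18.61929 mm.
Repeating about the centroidal y-axis gives I_y = 838936.9 mm⁴.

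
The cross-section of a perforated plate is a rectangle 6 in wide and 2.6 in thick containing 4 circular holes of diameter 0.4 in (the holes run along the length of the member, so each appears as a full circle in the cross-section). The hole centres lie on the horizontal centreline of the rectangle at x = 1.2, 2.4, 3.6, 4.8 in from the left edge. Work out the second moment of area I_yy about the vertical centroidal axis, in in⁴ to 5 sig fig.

I_yy ≈ 45.890 in⁴

Split into non-overlapping primitives; take the origin at the lower-left of the bounding box.
Plate: 6 × 2.6, A = 15.6 in², x = 3 in, Ī = 46.8 in⁴.
Hole 1 (subtracted): ⌀0.4, A = 0.1256637 in², x = 1.2 in, Ī = 0.001256637 in⁴.
Hole 2 (subtracted): ⌀0.4, A = 0.1256637 in², x = 2.4 in, Ī = 0.001256637 in⁴.
Hole 3 (subtracted): ⌀0.4, A = 0.1256637 in², x = 3.6 in, Ī = 0.001256637 in⁴.
Hole 4 (subtracted): ⌀0.4, A = 0.1256637 in², x = 4.8 in, Ī = 0.001256637 in⁴.
By symmetry the centroid is at mid-width, x̄ = 3 in.
Transfer each piece to the vertical centroidal axis using Ī + A·d² with d = x − 3:
  plate: d = 0 in → contributes +46.8 in⁴
  hole 1: d = -1.8 in → contributes −0.408407 in⁴
  hole 2: d = -0.6 in → contributes −0.04649557 in⁴
  hole 3: d = 0.6 in → contributes −0.04649557 in⁴
  hole 4: d = 1.8 in → contributes −0.408407 in⁴
Total I = 45.89019 in⁴.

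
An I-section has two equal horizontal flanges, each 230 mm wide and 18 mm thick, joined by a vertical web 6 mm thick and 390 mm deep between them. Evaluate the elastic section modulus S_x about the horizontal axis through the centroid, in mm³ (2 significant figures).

Split into non-overlapping primitives; take the origin at the lower-left of the bounding box.
Bottom flange: 230 × 18, A = 4 140 mm², y = 9 mm, Ī = 111 780 mm⁴.
Web: 6 × 390, A = 2 340 mm², y = 213 mm, Ī = 29 659 500 mm⁴.
Top flange: 230 × 18, A = 4 140 mm², y = 417 mm, Ī = 111 780 mm⁴.
By symmetry the centroid is at mid-height, ȳ = 213 mm.
Transfer each piece to the horizontal axis through the centroid using Ī + A·d² with d = y − 213:
  bottom flange: d = -204 mm → contributes +172 402 020 mm⁴
  web: d = 0 mm → contributes +29 659 500 mm⁴
  top flange: d = 204 mm → contributes +172 402 020 mm⁴
Total I = 374 463 540 mm⁴.
Extreme fibre distance c = 213 mm; S = I/c = 1 758 045 mm³.

S_x ≈ 1.8 × 10⁶ mm³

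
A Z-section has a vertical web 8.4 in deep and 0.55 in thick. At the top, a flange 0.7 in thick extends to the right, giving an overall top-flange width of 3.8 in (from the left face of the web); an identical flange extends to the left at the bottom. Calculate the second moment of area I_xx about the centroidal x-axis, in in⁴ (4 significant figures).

I_xx ≈ 94.79 in⁴

Treat the section as a set of non-overlapping primitives; coordinates are from the bounding-box lower-left.
Web: 0.55 × 8.4, A = 4.62 in², y = 4.2 in, Ī = 27.1656 in⁴.
Top flange (beyond web): 3.25 × 0.7, A = 2.275 in², y = 8.05 in, Ī = 0.0928958 in⁴.
Bottom flange (beyond web): 3.25 × 0.7, A = 2.275 in², y = 0.35 in, Ī = 0.0928958 in⁴.
Centroid: ȳ = ΣA·y / ΣA = 4.2 in.
Transfer each piece to the centroidal x-axis using Ī + A·d² with d = y − 4.2:
  web: d = 0 in → contributes +27.1656 in⁴
  top flange (beyond web): d = 3.85 in → contributes +33.8141 in⁴
  bottom flange (beyond web): d = -3.85 in → contributes +33.8141 in⁴
Total I = 94.7938 in⁴.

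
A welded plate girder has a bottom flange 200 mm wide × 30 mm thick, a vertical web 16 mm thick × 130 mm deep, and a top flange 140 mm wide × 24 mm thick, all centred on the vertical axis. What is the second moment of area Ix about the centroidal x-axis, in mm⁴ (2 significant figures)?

Decompose the section into non-overlapping parts with the origin at the bottom-left of its bounding rectangle.
Bottom plate: 200 × 30, A = 6 000 mm², y = 15 mm, Ī = 450 000 mm⁴.
Web plate: 16 × 130, A = 2 080 mm², y = 95 mm, Ī = 2 929 333 mm⁴.
Top plate: 140 × 24, A = 3 360 mm², y = 172 mm, Ī = 161 280 mm⁴.
Centroid: ȳ = ΣA·y / ΣA = 75.66 mm.
Transfer each piece to the centroidal x-axis using Ī + A·d² with d = y − 75.66:
  bottom plate: d = -60.66 mm → contributes +22 525 879 mm⁴
  web plate: d = 19.34 mm → contributes +3 707 541 mm⁴
  top plate: d = 96.34 mm → contributes +31 348 490 mm⁴
Total I = 57 581 910 mm⁴.

Ix ≈ 5.8 × 10⁷ mm⁴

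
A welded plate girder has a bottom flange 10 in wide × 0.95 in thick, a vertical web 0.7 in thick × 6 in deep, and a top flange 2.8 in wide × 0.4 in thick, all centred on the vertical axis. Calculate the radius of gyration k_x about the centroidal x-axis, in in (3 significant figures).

Decompose the section into non-overlapping parts with the origin at the bottom-left of its bounding rectangle.
Bottom plate: 10 × 0.95, A = 9.5 in², y = 0.475 in, Ī = 0.71448 in⁴.
Web plate: 0.7 × 6, A = 4.2 in², y = 3.95 in, Ī = 12.6 in⁴.
Top plate: 2.8 × 0.4, A = 1.12 in², y = 7.15 in, Ī = 0.014933 in⁴.
Centroid: ȳ = ΣA·y / ΣA = 1.9643 in.
Transfer each piece to the centroidal x-axis using Ī + A·d² with d = y − 1.9643:
  bottom plate: d = -1.4893 in → contributes +21.785 in⁴
  web plate: d = 1.9857 in → contributes +29.161 in⁴
  top plate: d = 5.1857 in → contributes +30.134 in⁴
Total I = 81.08 in⁴.
Radius of gyration: k = √(I/A) = √(81.08 / 14.82) = 2.339 in.

k_x ≈ 2.34 in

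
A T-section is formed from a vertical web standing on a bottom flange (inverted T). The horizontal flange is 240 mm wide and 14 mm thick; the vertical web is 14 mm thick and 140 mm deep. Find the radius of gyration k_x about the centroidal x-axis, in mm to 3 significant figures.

Treat the section as a set of non-overlapping primitives; coordinates are from the bounding-box lower-left.
Flange: 240 × 14, A = 3 360 mm², y = 7 mm, Ī = 54 880 mm⁴.
Web: 14 × 140, A = 1 960 mm², y = 84 mm, Ī = 3 201 333 mm⁴.
Centroid: ȳ = ΣA·y / ΣA = 35.368 mm.
Transfer each piece to the centroidal x-axis using Ī + A·d² with d = y − 35.368:
  flange: d = -28.368 mm → contributes +2 758 898 mm⁴
  web: d = 48.632 mm → contributes +7 836 793 mm⁴
Total I = 10 595 691 mm⁴.
Radius of gyration: k = √(I/A) = √(10 595 691 / 5 320) = 44.628 mm.

k_x ≈ 44.6 mm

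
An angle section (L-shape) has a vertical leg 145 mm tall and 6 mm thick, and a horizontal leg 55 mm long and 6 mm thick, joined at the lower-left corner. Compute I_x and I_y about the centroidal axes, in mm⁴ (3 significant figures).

Decompose the section into non-overlapping parts with the origin at the bottom-left of its bounding rectangle.
Vertical leg: 6 × 145, A = 870 mm², y = 72.5 mm, Ī = 1 524 313 mm⁴.
Horizontal leg (remainder): 49 × 6, A = 294 mm², y = 3 mm, Ī = 882 mm⁴.
Centroid: ȳ = ΣA·y / ΣA = 54.946 mm.
Transfer each piece to the centroidal x-axis using Ī + A·d² with d = y − 54.946:
  vertical leg: d = 17.554 mm → contributes +1 792 401 mm⁴
  horizontal leg (remainder): d = -51.946 mm → contributes +794 204 mm⁴
Total I = 2 586 605 mm⁴.
For the y-axis: x̄ = 9.9459 mm.
Repeating about the centroidal y-axis gives I_y = 227 615 mm⁴.

I_x ≈ 2.59 × 10⁶ mm⁴, I_y ≈ 2.28 × 10⁵ mm⁴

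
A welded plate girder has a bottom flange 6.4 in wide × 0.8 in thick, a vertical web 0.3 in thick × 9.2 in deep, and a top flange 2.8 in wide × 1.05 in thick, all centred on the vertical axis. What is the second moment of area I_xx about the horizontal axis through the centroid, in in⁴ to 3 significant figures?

I_xx ≈ 215 in⁴

Decompose the section into non-overlapping parts with the origin at the bottom-left of its bounding rectangle.
Bottom plate: 6.4 × 0.8, A = 5.12 in², y = 0.4 in, Ī = 0.27307 in⁴.
Web plate: 0.3 × 9.2, A = 2.76 in², y = 5.4 in, Ī = 19.467 in⁴.
Top plate: 2.8 × 1.05, A = 2.94 in², y = 10.525 in, Ī = 0.27011 in⁴.
Centroid: ȳ = ΣA·y / ΣA = 4.4266 in.
Transfer each piece to the horizontal axis through the centroid using Ī + A·d² with d = y − 4.4266:
  bottom plate: d = -4.0266 in → contributes +83.285 in⁴
  web plate: d = 0.97343 in → contributes +22.082 in⁴
  top plate: d = 6.0984 in → contributes +109.61 in⁴
Total I = 214.98 in⁴.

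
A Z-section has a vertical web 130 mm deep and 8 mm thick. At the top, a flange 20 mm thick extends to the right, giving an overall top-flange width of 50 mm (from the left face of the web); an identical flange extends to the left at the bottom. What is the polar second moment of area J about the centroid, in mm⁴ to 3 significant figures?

J ≈ 7.91 × 10⁶ mm⁴

Treat the section as a set of non-overlapping primitives; coordinates are from the bounding-box lower-left.
Web: 8 × 130, A = 1 040 mm², y = 65 mm, Ī = 1 464 667 mm⁴.
Top flange (beyond web): 42 × 20, A = 840 mm², y = 120 mm, Ī = 28 000 mm⁴.
Bottom flange (beyond web): 42 × 20, A = 840 mm², y = 10 mm, Ī = 28 000 mm⁴.
Centroid: ȳ = ΣA·y / ΣA = 65 mm.
Transfer each piece to the centroidal x-axis using Ī + A·d² with d = y − 65:
  web: d = 0 mm → contributes +1 464 667 mm⁴
  top flange (beyond web): d = 55 mm → contributes +2 569 000 mm⁴
  bottom flange (beyond web): d = -55 mm → contributes +2 569 000 mm⁴
Total I = 6 602 667 mm⁴.
For the y-axis: x̄ = 46 mm.
Repeating about the centroidal y-axis gives I_y = 1 302 507 mm⁴.
Polar second moment: J = I_x + I_y = 7 905 173 mm⁴.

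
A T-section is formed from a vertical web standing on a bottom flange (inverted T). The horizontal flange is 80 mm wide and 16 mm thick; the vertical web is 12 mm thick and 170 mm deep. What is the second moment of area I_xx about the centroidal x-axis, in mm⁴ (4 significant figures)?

Split into non-overlapping primitives; take the origin at the lower-left of the bounding box.
Flange: 80 × 16, A = 1 280 mm², y = 8 mm, Ī = 27306.7 mm⁴.
Web: 12 × 170, A = 2 040 mm², y = 101 mm, Ī = 4 913 000 mm⁴.
Centroid: ȳ = ΣA·y / ΣA = 65.1446 mm.
Transfer each piece to the centroidal x-axis using Ī + A·d² with d = y − 65.1446:
  flange: d = -57.1446 mm → contributes +4 207 150 mm⁴
  web: d = 35.8554 mm → contributes +7 535 647 mm⁴
Total I = 11 742 797 mm⁴.

I_xx ≈ 1.174 × 10⁷ mm⁴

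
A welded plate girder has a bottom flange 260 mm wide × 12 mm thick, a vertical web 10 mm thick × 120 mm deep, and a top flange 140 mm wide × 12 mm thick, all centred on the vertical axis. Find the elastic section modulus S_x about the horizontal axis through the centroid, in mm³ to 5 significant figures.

S_x ≈ 2.3794 × 10⁵ mm³

Decompose the section into non-overlapping parts with the origin at the bottom-left of its bounding rectangle.
Bottom plate: 260 × 12, A = 3 120 mm², y = 6 mm, Ī = 37 440 mm⁴.
Web plate: 10 × 120, A = 1 200 mm², y = 72 mm, Ī = 1 440 000 mm⁴.
Top plate: 140 × 12, A = 1 680 mm², y = 138 mm, Ī = 20 160 mm⁴.
Centroid: ȳ = ΣA·y / ΣA = 56.16 mm.
Transfer each piece to the horizontal axis through the centroid using Ī + A·d² with d = y − 56.16:
  bottom plate: d = -50.16 mm → contributes +7 887 440 mm⁴
  web plate: d = 15.84 mm → contributes +1 741 087 mm⁴
  top plate: d = 81.84 mm → contributes +11 272 440 mm⁴
Total I = 20 900 966 mm⁴.
Extreme fibre distance c = 87.84 mm; S = I/c = 237943.6 mm³.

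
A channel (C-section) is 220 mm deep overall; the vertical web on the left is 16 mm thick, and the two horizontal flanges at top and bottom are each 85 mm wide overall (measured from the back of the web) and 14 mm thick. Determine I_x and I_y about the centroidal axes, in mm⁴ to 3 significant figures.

Decompose the section into non-overlapping parts with the origin at the bottom-left of its bounding rectangle.
Web: 16 × 220, A = 3 520 mm², y = 110 mm, Ī = 14 197 333 mm⁴.
Top flange (beyond web): 69 × 14, A = 966 mm², y = 213 mm, Ī = 15 778 mm⁴.
Bottom flange (beyond web): 69 × 14, A = 966 mm², y = 7 mm, Ī = 15 778 mm⁴.
By symmetry the centroid is at mid-height, ȳ = 110 mm.
Transfer each piece to the centroidal x-axis using Ī + A·d² with d = y − 110:
  web: d = 0 mm → contributes +14 197 333 mm⁴
  top flange (beyond web): d = 103 mm → contributes +10 264 072 mm⁴
  bottom flange (beyond web): d = -103 mm → contributes +10 264 072 mm⁴
Total I = 34 725 477 mm⁴.
For the y-axis: x̄ = 23.061 mm.
Repeating about the centroidal y-axis gives I_y = 3 094 669 mm⁴.

I_x ≈ 3.47 × 10⁷ mm⁴, I_y ≈ 3.09 × 10⁶ mm⁴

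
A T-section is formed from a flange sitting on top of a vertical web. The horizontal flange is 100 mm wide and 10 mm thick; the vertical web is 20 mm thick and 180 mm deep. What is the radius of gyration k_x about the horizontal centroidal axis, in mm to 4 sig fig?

Decompose the section into non-overlapping parts with the origin at the bottom-left of its bounding rectangle.
Flange: 100 × 10, A = 1 000 mm², y = 185 mm, Ī = 8333.33 mm⁴.
Web: 20 × 180, A = 3 600 mm², y = 90 mm, Ī = 9 720 000 mm⁴.
Centroid: ȳ = ΣA·y / ΣA = 110.652 mm.
Transfer each piece to the horizontal centroidal axis using Ī + A·d² with d = y − 110.652:
  flange: d = 74.3478 mm → contributes +5 535 933 mm⁴
  web: d = -20.6522 mm → contributes +11 255 444 mm⁴
Total I = 16 791 377 mm⁴.
Radius of gyration: k = √(I/A) = √(16 791 377 / 4 600) = 60.4177 mm.

k_x ≈ 60.42 mm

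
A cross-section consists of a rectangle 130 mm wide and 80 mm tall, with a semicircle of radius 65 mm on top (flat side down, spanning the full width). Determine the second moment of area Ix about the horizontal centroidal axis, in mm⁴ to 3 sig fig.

Ix ≈ 2.60 × 10⁷ mm⁴

Break the section into simple shapes (no overlaps), measuring from the bottom-left corner of the bounding box.
Rectangular body: 130 × 80, A = 10 400 mm², y = 40 mm, Ī = 5 546 667 mm⁴.
Semicircular cap: semicircle r = 65, A = 6636.6 mm², y = 107.59 mm, Ī = 1 959 230 mm⁴.
Centroid: ȳ = ΣA·y / ΣA = 66.328 mm.
Transfer each piece to the horizontal centroidal axis using Ī + A·d² with d = y − 66.328:
  rectangular body: d = -26.328 mm → contributes +12 755 823 mm⁴
  semicircular cap: d = 41.258 mm → contributes +13 256 440 mm⁴
Total I = 26 012 262 mm⁴.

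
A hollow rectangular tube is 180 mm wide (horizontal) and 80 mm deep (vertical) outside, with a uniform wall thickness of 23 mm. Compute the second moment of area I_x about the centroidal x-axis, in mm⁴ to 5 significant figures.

I_x ≈ 7.2411 × 10⁶ mm⁴

Break the section into simple shapes (no overlaps), measuring from the bottom-left corner of the bounding box.
Outer rectangle: 180 × 80, A = 14 400 mm², y = 40 mm, Ī = 7 680 000 mm⁴.
Inner void (subtracted): 134 × 34, A = 4 556 mm², y = 40 mm, Ī = 438894.7 mm⁴.
By symmetry the centroid is at mid-height, ȳ = 40 mm.
All pieces are centred on the centroidal x-axis, so I = ΣĪ (holes subtracted) = 7 241 105 mm⁴.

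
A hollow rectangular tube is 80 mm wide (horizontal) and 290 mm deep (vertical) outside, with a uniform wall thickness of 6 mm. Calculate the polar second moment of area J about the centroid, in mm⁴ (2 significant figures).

J ≈ 4.6 × 10⁷ mm⁴

Treat the section as a set of non-overlapping primitives; coordinates are from the bounding-box lower-left.
Outer rectangle: 80 × 290, A = 23 200 mm², y = 145 mm, Ī = 162 593 333 mm⁴.
Inner void (subtracted): 68 × 278, A = 18 904 mm², y = 145 mm, Ī = 121 748 061 mm⁴.
By symmetry the centroid is at mid-height, ȳ = 145 mm.
All pieces are centred on the centroidal x-axis, so I = ΣĪ (holes subtracted) = 40 845 272 mm⁴.
Repeating about the centroidal y-axis gives I_y = 5 088 992 mm⁴.
Polar second moment: J = I_x + I_y = 45 934 264 mm⁴.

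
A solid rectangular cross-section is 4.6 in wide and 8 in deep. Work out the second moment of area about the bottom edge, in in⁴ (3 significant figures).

I_base ≈ 785 in⁴

The section: 4.6 × 8, A = 36.8 in², y = 4 in, Ī = 196.27 in⁴.
Transfer it to a horizontal axis along the bottom face using Ī + A·d² with d = y − 0:
  the section: d = 4 in → contributes +785.07 in⁴
Total I = 785.07 in⁴.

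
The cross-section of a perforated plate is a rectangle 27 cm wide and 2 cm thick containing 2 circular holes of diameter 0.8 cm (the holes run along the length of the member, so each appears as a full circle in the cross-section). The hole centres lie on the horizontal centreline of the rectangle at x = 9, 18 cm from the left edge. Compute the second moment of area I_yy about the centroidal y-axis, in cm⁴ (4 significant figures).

I_yy ≈ 3260 cm⁴

Decompose the section into non-overlapping parts with the origin at the bottom-left of its bounding rectangle.
Plate: 27 × 2, A = 54 cm², x = 13.5 cm, Ī = 3280.5 cm⁴.
Hole 1 (subtracted): ⌀0.8, A = 0.502655 cm², x = 9 cm, Ī = 0.0201062 cm⁴.
Hole 2 (subtracted): ⌀0.8, A = 0.502655 cm², x = 18 cm, Ī = 0.0201062 cm⁴.
By symmetry the centroid is at mid-width, x̄ = 13.5 cm.
Transfer each piece to the centroidal y-axis using Ī + A·d² with d = x − 13.5:
  plate: d = 0 cm → contributes +3280.5 cm⁴
  hole 1: d = -4.5 cm → contributes −10.1989 cm⁴
  hole 2: d = 4.5 cm → contributes −10.1989 cm⁴
Total I = 3260.1 cm⁴.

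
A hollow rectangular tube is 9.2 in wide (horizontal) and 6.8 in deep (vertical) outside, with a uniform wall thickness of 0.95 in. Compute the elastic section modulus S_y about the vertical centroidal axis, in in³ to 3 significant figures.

S_y ≈ 61.4 in³

Break the section into simple shapes (no overlaps), measuring from the bottom-left corner of the bounding box.
Outer rectangle: 9.2 × 6.8, A = 62.56 in², x = 4.6 in, Ī = 441.26 in⁴.
Inner void (subtracted): 7.3 × 4.9, A = 35.77 in², x = 4.6 in, Ī = 158.85 in⁴.
By symmetry the centroid is at mid-width, x̄ = 4.6 in.
All pieces are centred on the vertical centroidal axis, so I = ΣĪ (holes subtracted) = 282.41 in⁴.
Extreme fibre distance c = 4.6 in; S = I/c = 61.393 in³.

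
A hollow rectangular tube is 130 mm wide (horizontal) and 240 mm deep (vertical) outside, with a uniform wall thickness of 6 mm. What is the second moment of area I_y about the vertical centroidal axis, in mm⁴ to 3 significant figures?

Decompose the section into non-overlapping parts with the origin at the bottom-left of its bounding rectangle.
Outer rectangle: 130 × 240, A = 31 200 mm², x = 65 mm, Ī = 43 940 000 mm⁴.
Inner void (subtracted): 118 × 228, A = 26 904 mm², x = 65 mm, Ī = 31 217 608 mm⁴.
By symmetry the centroid is at mid-width, x̄ = 65 mm.
All pieces are centred on the vertical centroidal axis, so I = ΣĪ (holes subtracted) = 12 722 392 mm⁴.

I_y ≈ 1.27 × 10⁷ mm⁴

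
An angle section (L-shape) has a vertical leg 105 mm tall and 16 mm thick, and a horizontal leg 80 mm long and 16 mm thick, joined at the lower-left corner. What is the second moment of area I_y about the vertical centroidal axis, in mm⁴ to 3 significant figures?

I_y ≈ 1.40 × 10⁶ mm⁴

Treat the section as a set of non-overlapping primitives; coordinates are from the bounding-box lower-left.
Vertical leg: 16 × 105, A = 1 680 mm², x = 8 mm, Ī = 35 840 mm⁴.
Horizontal leg (remainder): 64 × 16, A = 1 024 mm², x = 48 mm, Ī = 349 525 mm⁴.
Centroid: x̄ = ΣA·x / ΣA = 23.148 mm.
Transfer each piece to the vertical centroidal axis using Ī + A·d² with d = x − 23.148:
  vertical leg: d = -15.148 mm → contributes +421 332 mm⁴
  horizontal leg (remainder): d = 24.852 mm → contributes +981 974 mm⁴
Total I = 1 403 306 mm⁴.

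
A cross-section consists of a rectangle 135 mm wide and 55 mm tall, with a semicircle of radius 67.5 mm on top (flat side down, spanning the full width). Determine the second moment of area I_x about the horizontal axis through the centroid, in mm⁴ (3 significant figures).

Decompose the section into non-overlapping parts with the origin at the bottom-left of its bounding rectangle.
Rectangular body: 135 × 55, A = 7 425 mm², y = 27.5 mm, Ī = 1 871 719 mm⁴.
Semicircular cap: semicircle r = 67.5, A = 7156.9 mm², y = 83.648 mm, Ī = 2 278 490 mm⁴.
Centroid: ȳ = ΣA·y / ΣA = 55.058 mm.
Transfer each piece to the horizontal axis through the centroid using Ī + A·d² with d = y − 55.058:
  rectangular body: d = -27.558 mm → contributes +7 510 530 mm⁴
  semicircular cap: d = 28.59 mm → contributes +8 128 499 mm⁴
Total I = 15 639 029 mm⁴.

I_x ≈ 1.56 × 10⁷ mm⁴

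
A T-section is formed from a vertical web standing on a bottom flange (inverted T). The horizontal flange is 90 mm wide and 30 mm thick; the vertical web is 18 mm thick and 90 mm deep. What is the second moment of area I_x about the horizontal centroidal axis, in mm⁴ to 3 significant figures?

Split into non-overlapping primitives; take the origin at the lower-left of the bounding box.
Flange: 90 × 30, A = 2 700 mm², y = 15 mm, Ī = 202 500 mm⁴.
Web: 18 × 90, A = 1 620 mm², y = 75 mm, Ī = 1 093 500 mm⁴.
Centroid: ȳ = ΣA·y / ΣA = 37.5 mm.
Transfer each piece to the horizontal centroidal axis using Ī + A·d² with d = y − 37.5:
  flange: d = -22.5 mm → contributes +1 569 375 mm⁴
  web: d = 37.5 mm → contributes +3 371 625 mm⁴
Total I = 4 941 000 mm⁴.

I_x ≈ 4.94 × 10⁶ mm⁴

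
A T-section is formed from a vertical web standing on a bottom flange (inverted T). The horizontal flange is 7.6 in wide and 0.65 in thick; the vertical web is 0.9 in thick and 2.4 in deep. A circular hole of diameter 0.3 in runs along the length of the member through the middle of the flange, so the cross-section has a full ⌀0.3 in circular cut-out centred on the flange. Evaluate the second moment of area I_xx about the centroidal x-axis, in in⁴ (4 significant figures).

I_xx ≈ 4.690 in⁴

Break the section into simple shapes (no overlaps), measuring from the bottom-left corner of the bounding box.
Flange: 7.6 × 0.65, A = 4.94 in², y = 0.325 in, Ī = 0.173929 in⁴.
Web: 0.9 × 2.4, A = 2.16 in², y = 1.85 in, Ī = 1.0368 in⁴.
Hole (subtracted): ⌀0.3, A = 0.0706858 in², y = 0.325 in, Ī = 0.000397608 in⁴.
Centroid: ȳ = ΣA·y / ΣA = 0.793609 in.
Transfer each piece to the centroidal x-axis using Ī + A·d² with d = y − 0.793609:
  flange: d = -0.468609 in → contributes +1.25873 in⁴
  web: d = 1.05639 in → contributes +3.44728 in⁴
  hole: d = -0.468609 in → contributes −0.0159198 in⁴
Total I = 4.69008 in⁴.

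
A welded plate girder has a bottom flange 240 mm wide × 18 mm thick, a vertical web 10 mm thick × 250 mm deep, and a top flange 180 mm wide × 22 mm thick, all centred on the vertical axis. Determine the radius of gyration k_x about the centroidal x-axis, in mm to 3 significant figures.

k_x ≈ 123 mm

Treat the section as a set of non-overlapping primitives; coordinates are from the bounding-box lower-left.
Bottom plate: 240 × 18, A = 4 320 mm², y = 9 mm, Ī = 116 640 mm⁴.
Web plate: 10 × 250, A = 2 500 mm², y = 143 mm, Ī = 13 020 833 mm⁴.
Top plate: 180 × 22, A = 3 960 mm², y = 279 mm, Ī = 159 720 mm⁴.
Centroid: ȳ = ΣA·y / ΣA = 139.26 mm.
Transfer each piece to the centroidal x-axis using Ī + A·d² with d = y − 139.26:
  bottom plate: d = -130.26 mm → contributes +73 416 672 mm⁴
  web plate: d = 3.7403 mm → contributes +13 055 807 mm⁴
  top plate: d = 139.74 mm → contributes +77 487 987 mm⁴
Total I = 163 960 466 mm⁴.
Radius of gyration: k = √(I/A) = √(163 960 466 / 10 780) = 123.33 mm.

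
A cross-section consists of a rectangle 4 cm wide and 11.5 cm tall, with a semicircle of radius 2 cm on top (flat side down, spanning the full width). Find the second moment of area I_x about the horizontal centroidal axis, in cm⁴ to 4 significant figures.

Break the section into simple shapes (no overlaps), measuring from the bottom-left corner of the bounding box.
Rectangular body: 4 × 11.5, A = 46 cm², y = 5.75 cm, Ī = 506.958 cm⁴.
Semicircular cap: semicircle r = 2, A = 6.28319 cm², y = 12.3488 cm, Ī = 1.75611 cm⁴.
Centroid: ȳ = ΣA·y / ΣA = 6.54302 cm.
Transfer each piece to the horizontal centroidal axis using Ī + A·d² with d = y − 6.54302:
  rectangular body: d = -0.793021 cm → contributes +535.887 cm⁴
  semicircular cap: d = 5.80581 cm → contributes +213.546 cm⁴
Total I = 749.433 cm⁴.

I_x ≈ 749.4 cm⁴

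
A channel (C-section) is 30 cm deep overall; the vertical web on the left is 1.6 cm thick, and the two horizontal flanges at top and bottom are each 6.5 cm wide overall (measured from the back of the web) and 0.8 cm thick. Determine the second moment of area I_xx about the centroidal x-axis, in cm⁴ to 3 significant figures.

Split into non-overlapping primitives; take the origin at the lower-left of the bounding box.
Web: 1.6 × 30, A = 48 cm², y = 15 cm, Ī = 3 600 cm⁴.
Top flange (beyond web): 4.9 × 0.8, A = 3.92 cm², y = 29.6 cm, Ī = 0.20907 cm⁴.
Bottom flange (beyond web): 4.9 × 0.8, A = 3.92 cm², y = 0.4 cm, Ī = 0.20907 cm⁴.
By symmetry the centroid is at mid-height, ȳ = 15 cm.
Transfer each piece to the centroidal x-axis using Ī + A·d² with d = y − 15:
  web: d = 0 cm → contributes +3 600 cm⁴
  top flange (beyond web): d = 14.6 cm → contributes +835.8 cm⁴
  bottom flange (beyond web): d = -14.6 cm → contributes +835.8 cm⁴
Total I = 5271.6 cm⁴.

I_xx ≈ 5270 cm⁴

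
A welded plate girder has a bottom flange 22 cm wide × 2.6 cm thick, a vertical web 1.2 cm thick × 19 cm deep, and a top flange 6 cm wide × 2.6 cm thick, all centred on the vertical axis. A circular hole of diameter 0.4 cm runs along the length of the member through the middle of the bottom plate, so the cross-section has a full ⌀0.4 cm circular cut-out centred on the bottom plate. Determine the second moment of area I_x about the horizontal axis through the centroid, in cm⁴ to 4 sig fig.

Split into non-overlapping primitives; take the origin at the lower-left of the bounding box.
Bottom plate: 22 × 2.6, A = 57.2 cm², y = 1.3 cm, Ī = 32.2227 cm⁴.
Web plate: 1.2 × 19, A = 22.8 cm², y = 12.1 cm, Ī = 685.9 cm⁴.
Top plate: 6 × 2.6, A = 15.6 cm², y = 22.9 cm, Ī = 8.788 cm⁴.
Hole (subtracted): ⌀0.4, A = 0.125664 cm², y = 1.3 cm, Ī = 0.00125664 cm⁴.
Centroid: ȳ = ΣA·y / ΣA = 7.40845 cm.
Transfer each piece to the horizontal axis through the centroid using Ī + A·d² with d = y − 7.40845:
  bottom plate: d = -6.10845 cm → contributes +2166.53 cm⁴
  web plate: d = 4.69155 cm → contributes +1187.74 cm⁴
  top plate: d = 15.4916 cm → contributes +3752.6 cm⁴
  hole: d = -6.10845 cm → contributes −4.69016 cm⁴
Total I = 7102.19 cm⁴.

I_x ≈ 7102 cm⁴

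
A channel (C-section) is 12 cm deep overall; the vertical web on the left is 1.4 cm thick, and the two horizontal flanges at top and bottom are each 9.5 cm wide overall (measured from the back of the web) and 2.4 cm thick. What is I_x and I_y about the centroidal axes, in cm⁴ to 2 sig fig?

I_x ≈ 1100 cm⁴, I_y ≈ 480 cm⁴

Treat the section as a set of non-overlapping primitives; coordinates are from the bounding-box lower-left.
Web: 1.4 × 12, A = 16.8 cm², y = 6 cm, Ī = 201.6 cm⁴.
Top flange (beyond web): 8.1 × 2.4, A = 19.44 cm², y = 10.8 cm, Ī = 9.331 cm⁴.
Bottom flange (beyond web): 8.1 × 2.4, A = 19.44 cm², y = 1.2 cm, Ī = 9.331 cm⁴.
By symmetry the centroid is at mid-height, ȳ = 6 cm.
Transfer each piece to the centroidal x-axis using Ī + A·d² with d = y − 6:
  web: d = 0 cm → contributes +201.6 cm⁴
  top flange (beyond web): d = 4.8 cm → contributes +457.2 cm⁴
  bottom flange (beyond web): d = -4.8 cm → contributes +457.2 cm⁴
Total I = 1 116 cm⁴.
For the y-axis: x̄ = 4.017 cm.
Repeating about the centroidal y-axis gives I_y = 480 cm⁴.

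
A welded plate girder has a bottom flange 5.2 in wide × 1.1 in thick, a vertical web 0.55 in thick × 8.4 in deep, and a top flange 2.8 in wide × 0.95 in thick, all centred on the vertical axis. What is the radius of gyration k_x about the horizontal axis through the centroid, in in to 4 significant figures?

k_x ≈ 3.907 in

Decompose the section into non-overlapping parts with the origin at the bottom-left of its bounding rectangle.
Bottom plate: 5.2 × 1.1, A = 5.72 in², y = 0.55 in, Ī = 0.576767 in⁴.
Web plate: 0.55 × 8.4, A = 4.62 in², y = 5.3 in, Ī = 27.1656 in⁴.
Top plate: 2.8 × 0.95, A = 2.66 in², y = 9.975 in, Ī = 0.200054 in⁴.
Centroid: ȳ = ΣA·y / ΣA = 4.16658 in.
Transfer each piece to the horizontal axis through the centroid using Ī + A·d² with d = y − 4.16658:
  bottom plate: d = -3.61658 in → contributes +75.3922 in⁴
  web plate: d = 1.13342 in → contributes +33.1007 in⁴
  top plate: d = 5.80842 in → contributes +89.9425 in⁴
Total I = 198.435 in⁴.
Radius of gyration: k = √(I/A) = √(198.435 / 13) = 3.90695 in.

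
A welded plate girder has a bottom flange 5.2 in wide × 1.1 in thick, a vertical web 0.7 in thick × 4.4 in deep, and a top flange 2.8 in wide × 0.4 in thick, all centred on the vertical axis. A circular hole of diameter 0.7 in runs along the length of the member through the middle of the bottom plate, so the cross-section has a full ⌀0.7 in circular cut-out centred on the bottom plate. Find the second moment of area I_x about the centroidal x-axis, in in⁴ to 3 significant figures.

Decompose the section into non-overlapping parts with the origin at the bottom-left of its bounding rectangle.
Bottom plate: 5.2 × 1.1, A = 5.72 in², y = 0.55 in, Ī = 0.57677 in⁴.
Web plate: 0.7 × 4.4, A = 3.08 in², y = 3.3 in, Ī = 4.9691 in⁴.
Top plate: 2.8 × 0.4, A = 1.12 in², y = 5.7 in, Ī = 0.014933 in⁴.
Hole (subtracted): ⌀0.7, A = 0.38485 in², y = 0.55 in, Ī = 0.011786 in⁴.
Centroid: ȳ = ΣA·y / ΣA = 2.0432 in.
Transfer each piece to the centroidal x-axis using Ī + A·d² with d = y − 2.0432:
  bottom plate: d = -1.4932 in → contributes +13.331 in⁴
  web plate: d = 1.2568 in → contributes +9.834 in⁴
  top plate: d = 3.6568 in → contributes +14.992 in⁴
  hole: d = -1.4932 in → contributes −0.86987 in⁴
Total I = 37.286 in⁴.

I_x ≈ 37.3 in⁴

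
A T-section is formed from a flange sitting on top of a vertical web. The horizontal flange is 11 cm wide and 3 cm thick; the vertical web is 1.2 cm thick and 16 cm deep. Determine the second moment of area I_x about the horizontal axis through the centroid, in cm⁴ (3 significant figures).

Split into non-overlapping primitives; take the origin at the lower-left of the bounding box.
Flange: 11 × 3, A = 33 cm², y = 17.5 cm, Ī = 24.75 cm⁴.
Web: 1.2 × 16, A = 19.2 cm², y = 8 cm, Ī = 409.6 cm⁴.
Centroid: ȳ = ΣA·y / ΣA = 14.006 cm.
Transfer each piece to the horizontal axis through the centroid using Ī + A·d² with d = y − 14.006:
  flange: d = 3.4943 cm → contributes +427.67 cm⁴
  web: d = -6.0057 cm → contributes +1102.1 cm⁴
Total I = 1529.8 cm⁴.

I_x ≈ 1530 cm⁴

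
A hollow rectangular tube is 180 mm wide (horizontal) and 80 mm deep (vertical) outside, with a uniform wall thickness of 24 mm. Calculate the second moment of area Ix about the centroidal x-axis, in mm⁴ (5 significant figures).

Decompose the section into non-overlapping parts with the origin at the bottom-left of its bounding rectangle.
Outer rectangle: 180 × 80, A = 14 400 mm², y = 40 mm, Ī = 7 680 000 mm⁴.
Inner void (subtracted): 132 × 32, A = 4 224 mm², y = 40 mm, Ī = 360 448 mm⁴.
By symmetry the centroid is at mid-height, ȳ = 40 mm.
All pieces are centred on the centroidal x-axis, so I = ΣĪ (holes subtracted) = 7 319 552 mm⁴.

Ix ≈ 7.3196 × 10⁶ mm⁴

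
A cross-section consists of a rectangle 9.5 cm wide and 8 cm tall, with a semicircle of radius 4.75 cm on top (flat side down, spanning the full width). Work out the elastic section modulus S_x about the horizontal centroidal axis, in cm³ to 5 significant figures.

S_x ≈ 195.41 cm³

Decompose the section into non-overlapping parts with the origin at the bottom-left of its bounding rectangle.
Rectangular body: 9.5 × 8, A = 76 cm², y = 4 cm, Ī = 405.3333 cm⁴.
Semicircular cap: semicircle r = 4.75, A = 35.44109 cm², y = 10.01596 cm, Ī = 55.87358 cm⁴.
Centroid: ȳ = ΣA·y / ΣA = 5.913229 cm.
Transfer each piece to the horizontal centroidal axis using Ī + A·d² with d = y − 5.913229:
  rectangular body: d = -1.913229 cm → contributes +683.5271 cm⁴
  semicircular cap: d = 4.102734 cm → contributes +652.4332 cm⁴
Total I = 1335.96 cm⁴.
Extreme fibre distance c = 6.836771 cm; S = I/c = 195.4081 cm³.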